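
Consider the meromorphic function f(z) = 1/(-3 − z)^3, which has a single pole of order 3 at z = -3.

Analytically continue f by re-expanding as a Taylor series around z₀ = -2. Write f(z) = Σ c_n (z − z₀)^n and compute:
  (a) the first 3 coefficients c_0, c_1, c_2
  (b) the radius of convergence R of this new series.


Let w = z − z₀, so z = z₀ + w.
Then -3 − z = -3 − (z₀ + w) = (-3 − z₀) − w = -1 − w.
f(z) = 1/(-1 − w)^3 = (1/(-1)^3) · (1 − w/(-1))^{−3}.
By the binomial series (1−u)^{−3} = Σ_{n≥0} C(n+2, 2) u^n for |u|<1, with u = w/(-1):
  c_n = C(n+2, 2) / (-1)^(n+3).
  c_0 = 1/(-1)^3 = -1.
  c_1 = 3/(-1)^4 = 3.
  c_2 = 6/(-1)^5 = -6.
The series is valid for |w/d| < 1, i.e. |z − z₀| < |d|.
Radius of convergence: R = |-3 − z₀| = |-1| = 1 (distance from z₀ to the singularity z = -3).

c_0 = -1, c_1 = 3, c_2 = -6; R = 1.


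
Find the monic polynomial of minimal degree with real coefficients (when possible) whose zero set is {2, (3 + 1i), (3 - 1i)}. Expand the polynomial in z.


The polynomial is p(z) = ∏_{α ∈ S} (z − α), where S = {2, (3 + 1i), (3 - 1i)}.
Expanding the product yields: p(z) = z^3 -8·z^2 + 22·z -20.
Note conjugate pairs combine to real quadratics: (z − (3+1i))(z − (3−1i)) = z² − 6z + 10.
The resulting polynomial has degree 3 and real coefficients as required.

p(z) = z^3 -8·z^2 + 22·z -20.


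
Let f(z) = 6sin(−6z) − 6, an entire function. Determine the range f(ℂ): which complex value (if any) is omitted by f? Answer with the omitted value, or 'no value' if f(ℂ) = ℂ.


Little Picard bounds the complement of f(ℂ) to at most one point.
sin is entire and surjective onto ℂ: for every w ∈ ℂ, sin(ζ) = w has a solution ζ ∈ ℂ (e.g., via the complex inverse arcsin). With ζ = −6z this gives z = ζ/(-6). Then 6·sin(−6z) takes every value in 6·ℂ = ℂ, and adding -6 is a bijection of ℂ. So f is surjective and omits no value. (Note: only on the real line is sin bounded by [−1, 1].)

Omitted value: no value.


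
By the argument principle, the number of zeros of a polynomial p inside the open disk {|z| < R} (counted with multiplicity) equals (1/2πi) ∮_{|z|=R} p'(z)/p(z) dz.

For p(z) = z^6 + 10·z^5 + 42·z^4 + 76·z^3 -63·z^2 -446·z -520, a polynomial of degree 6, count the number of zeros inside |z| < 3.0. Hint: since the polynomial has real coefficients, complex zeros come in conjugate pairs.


The zeros of p are: -4, (-2 + 1i), (-2 - 1i), 2, (-2 + 3i), (-2 - 3i).
Their magnitudes are: 4, 2.236, 2.236, 2, 3.606, 3.606.
Zeros with |z| < R = 3.0: (-2 + 1i), (-2 - 1i), 2.
Count = 3.
By the argument principle, (1/2πi) ∮_{|z|=R} p'(z)/p(z) dz equals exactly this count.

Number of zeros inside |z| < 3.0: 3.


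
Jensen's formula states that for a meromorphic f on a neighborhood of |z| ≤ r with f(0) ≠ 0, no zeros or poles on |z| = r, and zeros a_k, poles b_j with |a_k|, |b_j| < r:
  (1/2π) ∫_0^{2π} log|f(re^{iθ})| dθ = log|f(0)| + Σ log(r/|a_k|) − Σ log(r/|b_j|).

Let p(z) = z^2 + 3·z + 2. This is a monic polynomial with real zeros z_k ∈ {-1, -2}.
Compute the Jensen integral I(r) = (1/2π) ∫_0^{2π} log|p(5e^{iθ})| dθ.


Zeros: -2, -1; r = 5.
Inside |z| < r: -2, -1. Outside (|z| ≥ r): ∅.
p(0) = 2, so log|p(0)| = log(2) = 0.6931.
Apply Jensen: I(r) = log|p(0)| + Σ_k log(r/|z_k|), summed over zeros inside |z| < r.
  log(r/|z_k|) for z_k = -1: log(5/1) = 1.6094
  log(r/|z_k|) for z_k = -2: log(5/2) = 0.9163
Sum over inside zeros: 2.5257.
I(r) = log|p(0)| + (inside sum) = 0.6931 + 2.5257 = 3.2189.
Closed form (all zeros inside, monic): I(r) = n·log(r) = 2·log(5) = 3.2189. ✓

I(r) ≈ 3.2189.


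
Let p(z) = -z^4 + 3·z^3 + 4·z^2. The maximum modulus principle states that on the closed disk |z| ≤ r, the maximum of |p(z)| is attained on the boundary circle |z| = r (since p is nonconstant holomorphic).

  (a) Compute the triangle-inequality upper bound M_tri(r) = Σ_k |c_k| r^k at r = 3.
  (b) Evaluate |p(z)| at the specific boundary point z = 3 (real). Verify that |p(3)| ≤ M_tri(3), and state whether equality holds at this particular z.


Coefficients: c_0 = 0, c_1 = 0, c_2 = 4, c_3 = 3, c_4 = -1. Radius r = 3.
Part (a). Triangle bound: M_tri(r) = Σ_k |c_k| r^k
  = |0|·3^0 + |0|·3^1 + |4|·3^2 + |3|·3^3 + |-1|·3^4
  = 0 + 0 + 36 + 81 + 81 = 198.
This bounds M(r) := max_{|z|=r} |p(z)| from above; equality holds iff all terms c_k z^k can be made to align in phase at a single z on |z|=r.
Part (b). At z = 3 (real, on the circle |z| = r):
  p(3) = (0)·3^0 + (0)·3^1 + (4)·3^2 + (3)·3^3 + (-1)·3^4 = 36.
  |p(3)| = 36.
Check: |p(3)| = 36 ≤ 198 = M_tri(3). ✓ Equality does not hold at z = 3 (the coefficients have mixed signs, so the terms do not all align in phase there).

M_tri(3) = 198; |p(3)| = 36; equality at z=3: no.


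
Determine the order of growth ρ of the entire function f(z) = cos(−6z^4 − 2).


Write cos(w) = (e^{iw} ± e^{−iw})/(2 or 2i), so |cos(w)| ≤ e^{|w|}. With w = −6z^4 − 2, |w| ≤ 6r^4 + 2 on |z|=r, giving M(r) ≤ e^{6r^4 + 2} and ρ ≤ 4. For the lower bound, choose z on |z|=r with -6z^4 purely imaginary of modulus 6r^4; then |cos(−6z^4 − 2)| grows like e^{6r^4}/2, so ρ ≥ 4. Hence ρ = 4.
Therefore ρ = 4.

Order ρ = 4.


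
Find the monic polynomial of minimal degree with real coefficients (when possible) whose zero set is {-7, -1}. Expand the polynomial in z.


The polynomial is p(z) = ∏_{α ∈ S} (z − α), where S = {-7, -1}.
Expanding the product yields: p(z) = z^2 + 8·z + 7.
The resulting polynomial has degree 2 and real coefficients as required.

p(z) = z^2 + 8·z + 7.


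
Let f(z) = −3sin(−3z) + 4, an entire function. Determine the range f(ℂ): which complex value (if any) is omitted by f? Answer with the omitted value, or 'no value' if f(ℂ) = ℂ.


Little Picard bounds the complement of f(ℂ) to at most one point.
sin is entire and surjective onto ℂ: for every w ∈ ℂ, sin(ζ) = w has a solution ζ ∈ ℂ (e.g., via the complex inverse arcsin). With ζ = −3z this gives z = ζ/(-3). Then -3·sin(−3z) takes every value in -3·ℂ = ℂ, and adding 4 is a bijection of ℂ. So f is surjective and omits no value. (Note: only on the real line is sin bounded by [−1, 1].)

Omitted value: no value.


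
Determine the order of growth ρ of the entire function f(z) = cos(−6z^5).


Write cos(w) = (e^{iw} ± e^{−iw})/(2 or 2i), so |cos(w)| ≤ e^{|w|}. With w = −6z^5, |w| ≤ 6r^5 + 0 on |z|=r, giving M(r) ≤ e^{6r^5 + 0} and ρ ≤ 5. For the lower bound, choose z on |z|=r with -6z^5 purely imaginary of modulus 6r^5; then |cos(−6z^5)| grows like e^{6r^5}/2, so ρ ≥ 5. Hence ρ = 5.
Therefore ρ = 5.

Order ρ = 5.


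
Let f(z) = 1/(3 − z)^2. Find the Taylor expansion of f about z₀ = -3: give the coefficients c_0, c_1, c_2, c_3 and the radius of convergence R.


Let w = z − z₀, so z = z₀ + w.
Then 3 − z = 3 − (z₀ + w) = (3 − z₀) − w = 6 − w.
f(z) = 1/(6 − w)^2 = (1/(6)^2) · (1 − w/(6))^{−2}.
By the binomial series (1−u)^{−2} = Σ_{n≥0} C(n+1, 1) u^n for |u|<1, with u = w/(6):
  c_n = C(n+1, 1) / (6)^(n+2).
  c_0 = 1/(6)^2 = 1/36.
  c_1 = 2/(6)^3 = 1/108.
  c_2 = 3/(6)^4 = 1/432.
  c_3 = 4/(6)^5 = 1/1944.
The series is valid for |w/d| < 1, i.e. |z − z₀| < |d|.
Radius of convergence: R = |3 − z₀| = |6| = 6 (distance from z₀ to the singularity z = 3).

c_0 = 1/36, c_1 = 1/108, c_2 = 1/432, c_3 = 1/1944; R = 6.


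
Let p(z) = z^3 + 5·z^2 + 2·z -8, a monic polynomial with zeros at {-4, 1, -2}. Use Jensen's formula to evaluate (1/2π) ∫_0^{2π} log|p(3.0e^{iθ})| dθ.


Zeros: -4, -2, 1; r = 3.0.
Inside |z| < r: -2, 1. Outside (|z| ≥ r): -4.
p(0) = -8, so log|p(0)| = log(8) = 2.0794.
Apply Jensen: I(r) = log|p(0)| + Σ_k log(r/|z_k|), summed over zeros inside |z| < r.
  log(r/|z_k|) for z_k = 1: log(3.0/1) = 1.0986
  log(r/|z_k|) for z_k = -2: log(3.0/2) = 0.4055
  Outside zeros (-4) contribute nothing to the Jensen sum.
Sum over inside zeros: 1.5041.
I(r) = log|p(0)| + (inside sum) = 2.0794 + 1.5041 = 3.5835.
Note: since some zeros are outside |z| ≤ r, the simplified n·log(r) form does NOT apply — only the inside zeros contribute.

I(r) ≈ 3.5835.


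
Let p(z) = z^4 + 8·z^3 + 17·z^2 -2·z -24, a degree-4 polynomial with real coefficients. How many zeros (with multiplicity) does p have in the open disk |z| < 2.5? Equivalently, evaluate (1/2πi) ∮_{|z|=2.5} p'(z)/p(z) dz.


The zeros of p are: -2, 1, -3, -4.
Their magnitudes are: 2, 1, 3, 4.
Zeros with |z| < R = 2.5: -2, 1.
Count = 2.
By the argument principle, (1/2πi) ∮_{|z|=R} p'(z)/p(z) dz equals exactly this count.

Number of zeros inside |z| < 2.5: 2.


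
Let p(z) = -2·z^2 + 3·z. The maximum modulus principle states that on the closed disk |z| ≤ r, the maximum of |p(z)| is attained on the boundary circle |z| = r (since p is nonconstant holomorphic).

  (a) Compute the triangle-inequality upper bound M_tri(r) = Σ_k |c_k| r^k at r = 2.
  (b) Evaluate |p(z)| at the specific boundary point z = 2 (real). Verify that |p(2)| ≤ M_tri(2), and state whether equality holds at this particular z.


Coefficients: c_0 = 0, c_1 = 3, c_2 = -2. Radius r = 2.
Part (a). Triangle bound: M_tri(r) = Σ_k |c_k| r^k
  = |0|·2^0 + |3|·2^1 + |-2|·2^2
  = 0 + 6 + 8 = 14.
This bounds M(r) := max_{|z|=r} |p(z)| from above; equality holds iff all terms c_k z^k can be made to align in phase at a single z on |z|=r.
Part (b). At z = 2 (real, on the circle |z| = r):
  p(2) = (0)·2^0 + (3)·2^1 + (-2)·2^2 = -2.
  |p(2)| = 2.
Check: |p(2)| = 2 ≤ 14 = M_tri(2). ✓ Equality does not hold at z = 2 (the coefficients have mixed signs, so the terms do not all align in phase there).

M_tri(2) = 14; |p(2)| = 2; equality at z=2: no.


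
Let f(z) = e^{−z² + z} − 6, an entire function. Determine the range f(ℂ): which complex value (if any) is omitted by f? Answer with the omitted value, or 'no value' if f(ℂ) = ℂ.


Little Picard bounds the complement of f(ℂ) to at most one point.
The exponent g(z) = −z² + z is a nonconstant polynomial, hence surjective onto ℂ. So e^{g(z)} takes every value in {e^w : w ∈ ℂ} = ℂ ∖ {0}. Adding -6 shifts the range to ℂ ∖ {-6}. f omits exactly -6.

Omitted value: -6.


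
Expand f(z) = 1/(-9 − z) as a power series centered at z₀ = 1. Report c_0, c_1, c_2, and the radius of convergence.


Let w = z − z₀, so z = z₀ + w.
Then -9 − z = -9 − (z₀ + w) = (-9 − z₀) − w = -10 − w.
f(z) = 1/(-10 − w) = (1/(-10)) · 1/(1 − w/(-10)) = Σ_{n≥0} w^n / (-10)^(n+1).
So c_n = 1/(-10)^(n+1):
  c_0 = 1/(-10)^1 = -1/10.
  c_1 = 1/(-10)^2 = 1/100.
  c_2 = 1/(-10)^3 = -1/1000.
The series is valid for |w/d| < 1, i.e. |z − z₀| < |d|.
Radius of convergence: R = |-9 − z₀| = |-10| = 10 (distance from z₀ to the singularity z = -9).

c_0 = -1/10, c_1 = 1/100, c_2 = -1/1000; R = 10.


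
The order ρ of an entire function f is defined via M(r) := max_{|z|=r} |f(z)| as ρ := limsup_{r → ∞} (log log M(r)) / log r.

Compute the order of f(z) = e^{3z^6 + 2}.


|e^{3z^6 + 2}| = e^{Re(3·z^6) + 2} ≤ e^{3|z|^6 + 2} = e^{3r^6 + 2} on |z| = r, so ρ ≤ 6. Choosing z on |z|=r so that 3·z^6 is real positive (always possible by picking arg z appropriately) gives |f(z)| = e^{3r^6 + 2}, matching the bound. The additive constant 2 does not affect log log M(r) ~ 6·log r. Hence ρ = 6.
Therefore ρ = 6.

Order ρ = 6.


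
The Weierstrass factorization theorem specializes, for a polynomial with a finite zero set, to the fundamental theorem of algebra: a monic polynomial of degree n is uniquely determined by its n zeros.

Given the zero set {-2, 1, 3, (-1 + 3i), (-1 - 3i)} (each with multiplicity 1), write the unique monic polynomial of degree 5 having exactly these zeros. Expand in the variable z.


The polynomial is p(z) = ∏_{α ∈ S} (z − α), where S = {-2, 1, 3, (-1 + 3i), (-1 - 3i)}.
Expanding the product yields: p(z) = z^5 + z^3 -24·z^2 -38·z + 60.
Note conjugate pairs combine to real quadratics: (z − (-1+3i))(z − (-1−3i)) = z² + 2z + 10.
The resulting polynomial has degree 5 and real coefficients as required.

p(z) = z^5 + z^3 -24·z^2 -38·z + 60.


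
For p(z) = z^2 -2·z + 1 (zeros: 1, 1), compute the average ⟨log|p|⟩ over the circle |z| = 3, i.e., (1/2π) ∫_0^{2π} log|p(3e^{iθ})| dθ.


Zeros: 1, 1; r = 3.
Inside |z| < r: 1, 1. Outside (|z| ≥ r): ∅.
p(0) = 1, so log|p(0)| = log(1) = 0.0000.
Apply Jensen: I(r) = log|p(0)| + Σ_k log(r/|z_k|), summed over zeros inside |z| < r.
  log(r/|z_k|) for z_k = 1: log(3/1) = 1.0986
  log(r/|z_k|) for z_k = 1: log(3/1) = 1.0986
Sum over inside zeros: 2.1972.
I(r) = log|p(0)| + (inside sum) = 0.0000 + 2.1972 = 2.1972.
Closed form (all zeros inside, monic): I(r) = n·log(r) = 2·log(3) = 2.1972. ✓

I(r) ≈ 2.1972.


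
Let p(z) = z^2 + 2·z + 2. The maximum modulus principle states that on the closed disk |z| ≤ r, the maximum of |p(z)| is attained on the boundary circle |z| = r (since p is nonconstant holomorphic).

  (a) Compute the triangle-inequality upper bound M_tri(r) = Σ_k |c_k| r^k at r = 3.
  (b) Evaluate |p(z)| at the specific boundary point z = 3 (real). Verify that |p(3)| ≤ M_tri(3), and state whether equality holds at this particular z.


Coefficients: c_0 = 2, c_1 = 2, c_2 = 1. Radius r = 3.
Part (a). Triangle bound: M_tri(r) = Σ_k |c_k| r^k
  = |2|·3^0 + |2|·3^1 + |1|·3^2
  = 2 + 6 + 9 = 17.
This bounds M(r) := max_{|z|=r} |p(z)| from above; equality holds iff all terms c_k z^k can be made to align in phase at a single z on |z|=r.
Part (b). At z = 3 (real, on the circle |z| = r):
  p(3) = (2)·3^0 + (2)·3^1 + (1)·3^2 = 17.
  |p(3)| = 17.
Since all nonzero coefficients share the same sign, |p(3)| = 17 = M_tri(3); the triangle bound is attained at z = 3, so in fact M(r) = 17.

M_tri(3) = 17; |p(3)| = 17; equality at z=3: yes.


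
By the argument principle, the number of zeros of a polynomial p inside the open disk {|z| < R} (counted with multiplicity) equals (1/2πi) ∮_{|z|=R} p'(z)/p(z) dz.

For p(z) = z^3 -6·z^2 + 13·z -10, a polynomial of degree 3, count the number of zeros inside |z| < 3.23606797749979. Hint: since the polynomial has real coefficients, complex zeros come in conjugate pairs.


The zeros of p are: 2, (2 + 1i), (2 - 1i).
Their magnitudes are: 2, 2.236, 2.236.
Zeros with |z| < R = 3.23606797749979: 2, (2 + 1i), (2 - 1i).
Count = 3.
By the argument principle, (1/2πi) ∮_{|z|=R} p'(z)/p(z) dz equals exactly this count.

Number of zeros inside |z| < 3.23606797749979: 3.


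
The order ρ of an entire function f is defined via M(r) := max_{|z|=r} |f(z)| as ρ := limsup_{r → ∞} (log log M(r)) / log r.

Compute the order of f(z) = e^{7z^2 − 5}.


|e^{7z^2 − 5}| = e^{Re(7·z^2) + -5} ≤ e^{7|z|^2 + -5} = e^{7r^2 + -5} on |z| = r, so ρ ≤ 2. Choosing z on |z|=r so that 7·z^2 is real positive (always possible by picking arg z appropriately) gives |f(z)| = e^{7r^2 + -5}, matching the bound. The additive constant -5 does not affect log log M(r) ~ 2·log r. Hence ρ = 2.
Therefore ρ = 2.

Order ρ = 2.


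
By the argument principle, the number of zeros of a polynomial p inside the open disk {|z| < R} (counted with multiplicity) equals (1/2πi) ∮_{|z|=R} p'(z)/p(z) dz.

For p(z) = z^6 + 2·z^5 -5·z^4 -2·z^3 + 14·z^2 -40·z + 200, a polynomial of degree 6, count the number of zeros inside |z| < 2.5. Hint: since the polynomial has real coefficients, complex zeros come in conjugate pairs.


The zeros of p are: (-3 + 1i), (-3 - 1i), (0 + 2i), (0 - 2i), (2 + 1i), (2 - 1i).
Their magnitudes are: 3.162, 3.162, 2, 2, 2.236, 2.236.
Zeros with |z| < R = 2.5: (0 + 2i), (0 - 2i), (2 + 1i), (2 - 1i).
Count = 4.
By the argument principle, (1/2πi) ∮_{|z|=R} p'(z)/p(z) dz equals exactly this count.

Number of zeros inside |z| < 2.5: 4.


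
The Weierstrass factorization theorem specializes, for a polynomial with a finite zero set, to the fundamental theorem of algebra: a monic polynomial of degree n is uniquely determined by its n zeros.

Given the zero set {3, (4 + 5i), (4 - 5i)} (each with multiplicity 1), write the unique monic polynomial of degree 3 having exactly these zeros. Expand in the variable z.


The polynomial is p(z) = ∏_{α ∈ S} (z − α), where S = {3, (4 + 5i), (4 - 5i)}.
Expanding the product yields: p(z) = z^3 -11·z^2 + 65·z -123.
Note conjugate pairs combine to real quadratics: (z − (4+5i))(z − (4−5i)) = z² − 8z + 41.
The resulting polynomial has degree 3 and real coefficients as required.

p(z) = z^3 -11·z^2 + 65·z -123.


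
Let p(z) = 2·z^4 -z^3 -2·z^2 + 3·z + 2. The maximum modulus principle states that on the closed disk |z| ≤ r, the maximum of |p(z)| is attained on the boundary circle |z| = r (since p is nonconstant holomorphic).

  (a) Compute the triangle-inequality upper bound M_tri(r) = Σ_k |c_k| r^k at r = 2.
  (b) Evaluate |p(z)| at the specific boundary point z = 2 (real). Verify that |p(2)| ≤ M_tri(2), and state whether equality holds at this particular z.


Coefficients: c_0 = 2, c_1 = 3, c_2 = -2, c_3 = -1, c_4 = 2. Radius r = 2.
Part (a). Triangle bound: M_tri(r) = Σ_k |c_k| r^k
  = |2|·2^0 + |3|·2^1 + |-2|·2^2 + |-1|·2^3 + |2|·2^4
  = 2 + 6 + 8 + 8 + 32 = 56.
This bounds M(r) := max_{|z|=r} |p(z)| from above; equality holds iff all terms c_k z^k can be made to align in phase at a single z on |z|=r.
Part (b). At z = 2 (real, on the circle |z| = r):
  p(2) = (2)·2^0 + (3)·2^1 + (-2)·2^2 + (-1)·2^3 + (2)·2^4 = 24.
  |p(2)| = 24.
Check: |p(2)| = 24 ≤ 56 = M_tri(2). ✓ Equality does not hold at z = 2 (the coefficients have mixed signs, so the terms do not all align in phase there).

M_tri(2) = 56; |p(2)| = 24; equality at z=2: no.


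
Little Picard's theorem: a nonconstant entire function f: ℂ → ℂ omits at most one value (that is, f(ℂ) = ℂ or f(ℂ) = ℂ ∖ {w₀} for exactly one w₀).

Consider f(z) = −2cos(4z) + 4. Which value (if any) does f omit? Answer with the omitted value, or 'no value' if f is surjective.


Little Picard bounds the complement of f(ℂ) to at most one point.
cos is entire and surjective onto ℂ: for every w ∈ ℂ, cos(ζ) = w has a solution ζ ∈ ℂ (e.g., via the complex inverse arccos). With ζ = 4z this gives z = ζ/(4). Then -2·cos(4z) takes every value in -2·ℂ = ℂ, and adding 4 is a bijection of ℂ. So f is surjective and omits no value. (Note: only on the real line is cos bounded by [−1, 1].)

Omitted value: no value.


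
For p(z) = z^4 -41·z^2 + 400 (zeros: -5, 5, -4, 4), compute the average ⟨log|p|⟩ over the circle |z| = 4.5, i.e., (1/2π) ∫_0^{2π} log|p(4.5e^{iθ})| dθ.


Zeros: -5, -4, 4, 5; r = 4.5.
Inside |z| < r: -4, 4. Outside (|z| ≥ r): -5, 5.
p(0) = 400, so log|p(0)| = log(400) = 5.9915.
Apply Jensen: I(r) = log|p(0)| + Σ_k log(r/|z_k|), summed over zeros inside |z| < r.
  log(r/|z_k|) for z_k = -4: log(4.5/4) = 0.1178
  log(r/|z_k|) for z_k = 4: log(4.5/4) = 0.1178
  Outside zeros (-5, 5) contribute nothing to the Jensen sum.
Sum over inside zeros: 0.2356.
I(r) = log|p(0)| + (inside sum) = 5.9915 + 0.2356 = 6.2270.
Note: since some zeros are outside |z| ≤ r, the simplified n·log(r) form does NOT apply — only the inside zeros contribute.

I(r) ≈ 6.2270.


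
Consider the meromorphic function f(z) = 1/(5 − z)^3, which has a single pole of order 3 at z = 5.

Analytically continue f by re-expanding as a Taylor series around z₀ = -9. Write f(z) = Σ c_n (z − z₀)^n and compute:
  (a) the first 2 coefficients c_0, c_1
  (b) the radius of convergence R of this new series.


Let w = z − z₀, so z = z₀ + w.
Then 5 − z = 5 − (z₀ + w) = (5 − z₀) − w = 14 − w.
f(z) = 1/(14 − w)^3 = (1/(14)^3) · (1 − w/(14))^{−3}.
By the binomial series (1−u)^{−3} = Σ_{n≥0} C(n+2, 2) u^n for |u|<1, with u = w/(14):
  c_n = C(n+2, 2) / (14)^(n+3).
  c_0 = 1/(14)^3 = 1/2744.
  c_1 = 3/(14)^4 = 3/38416.
The series is valid for |w/d| < 1, i.e. |z − z₀| < |d|.
Radius of convergence: R = |5 − z₀| = |14| = 14 (distance from z₀ to the singularity z = 5).

c_0 = 1/2744, c_1 = 3/38416; R = 14.


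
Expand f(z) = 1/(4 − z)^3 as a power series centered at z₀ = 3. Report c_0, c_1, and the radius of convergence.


Let w = z − z₀, so z = z₀ + w.
Then 4 − z = 4 − (z₀ + w) = (4 − z₀) − w = 1 − w.
f(z) = 1/(1 − w)^3 = (1/(1)^3) · (1 − w/(1))^{−3}.
By the binomial series (1−u)^{−3} = Σ_{n≥0} C(n+2, 2) u^n for |u|<1, with u = w/(1):
  c_n = C(n+2, 2) / (1)^(n+3).
  c_0 = 1/(1)^3 = 1.
  c_1 = 3/(1)^4 = 3.
The series is valid for |w/d| < 1, i.e. |z − z₀| < |d|.
Radius of convergence: R = |4 − z₀| = |1| = 1 (distance from z₀ to the singularity z = 4).

c_0 = 1, c_1 = 3; R = 1.


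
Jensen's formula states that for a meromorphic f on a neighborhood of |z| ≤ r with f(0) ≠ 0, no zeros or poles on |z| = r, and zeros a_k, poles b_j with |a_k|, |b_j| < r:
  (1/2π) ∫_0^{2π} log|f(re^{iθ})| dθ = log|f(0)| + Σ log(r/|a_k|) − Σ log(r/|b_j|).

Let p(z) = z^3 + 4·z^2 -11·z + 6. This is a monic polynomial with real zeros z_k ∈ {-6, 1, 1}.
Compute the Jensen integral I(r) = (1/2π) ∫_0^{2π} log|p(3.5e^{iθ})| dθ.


Zeros: -6, 1, 1; r = 3.5.
Inside |z| < r: 1, 1. Outside (|z| ≥ r): -6.
p(0) = 6, so log|p(0)| = log(6) = 1.7918.
Apply Jensen: I(r) = log|p(0)| + Σ_k log(r/|z_k|), summed over zeros inside |z| < r.
  log(r/|z_k|) for z_k = 1: log(3.5/1) = 1.2528
  log(r/|z_k|) for z_k = 1: log(3.5/1) = 1.2528
  Outside zeros (-6) contribute nothing to the Jensen sum.
Sum over inside zeros: 2.5055.
I(r) = log|p(0)| + (inside sum) = 1.7918 + 2.5055 = 4.2973.
Note: since some zeros are outside |z| ≤ r, the simplified n·log(r) form does NOT apply — only the inside zeros contribute.

I(r) ≈ 4.2973.


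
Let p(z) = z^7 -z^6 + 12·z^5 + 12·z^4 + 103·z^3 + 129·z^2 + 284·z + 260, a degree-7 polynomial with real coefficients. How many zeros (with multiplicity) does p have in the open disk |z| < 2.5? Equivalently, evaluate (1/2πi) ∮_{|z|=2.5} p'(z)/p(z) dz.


The zeros of p are: (-1 + 2i), (-1 - 2i), (2 + 3i), (2 - 3i), -1, (0 + 2i), (0 - 2i).
Their magnitudes are: 2.236, 2.236, 3.606, 3.606, 1, 2, 2.
Zeros with |z| < R = 2.5: (-1 + 2i), (-1 - 2i), -1, (0 + 2i), (0 - 2i).
Count = 5.
By the argument principle, (1/2πi) ∮_{|z|=R} p'(z)/p(z) dz equals exactly this count.

Number of zeros inside |z| < 2.5: 5.


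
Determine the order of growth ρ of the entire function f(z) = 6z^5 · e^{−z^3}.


M(r) = max_{|z|=r} |6|·|z|^5·|e^{−z^3}| = 6·r^5 · e^{1r^3} (the factors attain their maxima compatibly on |z|=r). Then log M(r) = log 6 + 5·log r + 1r^3, dominated by the last term, so log log M(r) ~ 3·log r. The polynomial factor 6z^5 contributes only a log r term and does not affect the order. ρ = 3.
Therefore ρ = 3.

Order ρ = 3.


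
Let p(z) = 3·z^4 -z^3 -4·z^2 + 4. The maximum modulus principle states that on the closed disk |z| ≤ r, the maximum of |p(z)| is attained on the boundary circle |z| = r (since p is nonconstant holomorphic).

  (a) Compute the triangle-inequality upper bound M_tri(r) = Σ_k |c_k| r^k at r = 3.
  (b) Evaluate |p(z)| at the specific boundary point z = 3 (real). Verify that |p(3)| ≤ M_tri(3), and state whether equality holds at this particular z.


Coefficients: c_0 = 4, c_1 = 0, c_2 = -4, c_3 = -1, c_4 = 3. Radius r = 3.
Part (a). Triangle bound: M_tri(r) = Σ_k |c_k| r^k
  = |4|·3^0 + |0|·3^1 + |-4|·3^2 + |-1|·3^3 + |3|·3^4
  = 4 + 0 + 36 + 27 + 243 = 310.
This bounds M(r) := max_{|z|=r} |p(z)| from above; equality holds iff all terms c_k z^k can be made to align in phase at a single z on |z|=r.
Part (b). At z = 3 (real, on the circle |z| = r):
  p(3) = (4)·3^0 + (0)·3^1 + (-4)·3^2 + (-1)·3^3 + (3)·3^4 = 184.
  |p(3)| = 184.
Check: |p(3)| = 184 ≤ 310 = M_tri(3). ✓ Equality does not hold at z = 3 (the coefficients have mixed signs, so the terms do not all align in phase there).

M_tri(3) = 310; |p(3)| = 184; equality at z=3: no.


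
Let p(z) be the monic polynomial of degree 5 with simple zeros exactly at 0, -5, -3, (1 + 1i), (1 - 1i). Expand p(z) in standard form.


The polynomial is p(z) = ∏_{α ∈ S} (z − α), where S = {0, -5, -3, (1 + 1i), (1 - 1i)}.
Expanding the product yields: p(z) = z^5 + 6·z^4 + z^3 -14·z^2 + 30·z.
Note conjugate pairs combine to real quadratics: (z − (1+1i))(z − (1−1i)) = z² − 2z + 2.
The resulting polynomial has degree 5 and real coefficients as required.

p(z) = z^5 + 6·z^4 + z^3 -14·z^2 + 30·z.


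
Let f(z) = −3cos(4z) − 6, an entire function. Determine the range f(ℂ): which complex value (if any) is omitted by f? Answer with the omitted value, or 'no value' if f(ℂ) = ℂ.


Little Picard bounds the complement of f(ℂ) to at most one point.
cos is entire and surjective onto ℂ: for every w ∈ ℂ, cos(ζ) = w has a solution ζ ∈ ℂ (e.g., via the complex inverse arccos). With ζ = 4z this gives z = ζ/(4). Then -3·cos(4z) takes every value in -3·ℂ = ℂ, and adding -6 is a bijection of ℂ. So f is surjective and omits no value. (Note: only on the real line is cos bounded by [−1, 1].)

Omitted value: no value.


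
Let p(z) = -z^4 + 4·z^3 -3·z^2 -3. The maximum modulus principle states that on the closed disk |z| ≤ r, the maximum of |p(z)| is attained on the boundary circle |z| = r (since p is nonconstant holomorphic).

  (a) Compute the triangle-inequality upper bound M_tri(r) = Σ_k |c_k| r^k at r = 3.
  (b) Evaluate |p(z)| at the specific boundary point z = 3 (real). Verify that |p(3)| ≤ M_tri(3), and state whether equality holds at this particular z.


Coefficients: c_0 = -3, c_1 = 0, c_2 = -3, c_3 = 4, c_4 = -1. Radius r = 3.
Part (a). Triangle bound: M_tri(r) = Σ_k |c_k| r^k
  = |-3|·3^0 + |0|·3^1 + |-3|·3^2 + |4|·3^3 + |-1|·3^4
  = 3 + 0 + 27 + 108 + 81 = 219.
This bounds M(r) := max_{|z|=r} |p(z)| from above; equality holds iff all terms c_k z^k can be made to align in phase at a single z on |z|=r.
Part (b). At z = 3 (real, on the circle |z| = r):
  p(3) = (-3)·3^0 + (0)·3^1 + (-3)·3^2 + (4)·3^3 + (-1)·3^4 = -3.
  |p(3)| = 3.
Check: |p(3)| = 3 ≤ 219 = M_tri(3). ✓ Equality does not hold at z = 3 (the coefficients have mixed signs, so the terms do not all align in phase there).

M_tri(3) = 219; |p(3)| = 3; equality at z=3: no.


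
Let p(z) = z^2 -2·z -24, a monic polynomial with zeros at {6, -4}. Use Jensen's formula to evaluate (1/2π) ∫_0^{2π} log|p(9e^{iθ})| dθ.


Zeros: -4, 6; r = 9.
Inside |z| < r: -4, 6. Outside (|z| ≥ r): ∅.
p(0) = -24, so log|p(0)| = log(24) = 3.1781.
Apply Jensen: I(r) = log|p(0)| + Σ_k log(r/|z_k|), summed over zeros inside |z| < r.
  log(r/|z_k|) for z_k = 6: log(9/6) = 0.4055
  log(r/|z_k|) for z_k = -4: log(9/4) = 0.8109
Sum over inside zeros: 1.2164.
I(r) = log|p(0)| + (inside sum) = 3.1781 + 1.2164 = 4.3944.
Closed form (all zeros inside, monic): I(r) = n·log(r) = 2·log(9) = 4.3944. ✓

I(r) ≈ 4.3944.


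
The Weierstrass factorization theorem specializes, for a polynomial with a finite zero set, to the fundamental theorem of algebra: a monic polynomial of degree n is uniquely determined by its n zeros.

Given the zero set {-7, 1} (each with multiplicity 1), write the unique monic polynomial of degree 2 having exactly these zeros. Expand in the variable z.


The polynomial is p(z) = ∏_{α ∈ S} (z − α), where S = {-7, 1}.
Expanding the product yields: p(z) = z^2 + 6·z -7.
The resulting polynomial has degree 2 and real coefficients as required.

p(z) = z^2 + 6·z -7.


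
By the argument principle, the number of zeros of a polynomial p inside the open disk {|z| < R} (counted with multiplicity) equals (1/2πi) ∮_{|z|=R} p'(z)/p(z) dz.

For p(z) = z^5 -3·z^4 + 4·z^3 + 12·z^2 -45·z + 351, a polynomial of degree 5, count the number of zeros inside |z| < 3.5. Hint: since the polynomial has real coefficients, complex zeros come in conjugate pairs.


The zeros of p are: -3, (0 + 3i), (0 - 3i), (3 + 2i), (3 - 2i).
Their magnitudes are: 3, 3, 3, 3.606, 3.606.
Zeros with |z| < R = 3.5: -3, (0 + 3i), (0 - 3i).
Count = 3.
By the argument principle, (1/2πi) ∮_{|z|=R} p'(z)/p(z) dz equals exactly this count.

Number of zeros inside |z| < 3.5: 3.


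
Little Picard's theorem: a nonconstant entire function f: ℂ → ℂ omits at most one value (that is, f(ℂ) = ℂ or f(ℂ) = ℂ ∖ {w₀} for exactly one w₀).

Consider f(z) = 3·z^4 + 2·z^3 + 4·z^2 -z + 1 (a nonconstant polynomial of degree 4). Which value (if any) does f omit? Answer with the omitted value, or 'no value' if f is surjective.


Little Picard bounds the complement of f(ℂ) to at most one point.
For every w ∈ ℂ, the equation p(z) − w = 0 is a nonconstant polynomial in z and hence has at least one root by the fundamental theorem of algebra. So p is surjective onto ℂ, omitting no value.

Omitted value: no value.


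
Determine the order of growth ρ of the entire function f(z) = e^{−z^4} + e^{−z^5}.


Each summand is entire of order 4 and 5 respectively (as in the single-exponential case). The order of a sum is at most the max of the orders, so ρ ≤ 5. For the lower bound: on |z|=r choose arg z so that -1z^5 is real positive; then |e^{-1z^5}| = e^{1r^5} while |e^{-1z^4}| ≤ e^{1r^4} = o(e^{1r^5}). So |f| ≥ e^{1r^5}(1 − o(1)) and ρ ≥ 5. Hence ρ = max(4, 5) = 5.
Therefore ρ = 5.

Order ρ = 5.


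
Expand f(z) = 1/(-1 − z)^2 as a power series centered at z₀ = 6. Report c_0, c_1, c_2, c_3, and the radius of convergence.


Let w = z − z₀, so z = z₀ + w.
Then -1 − z = -1 − (z₀ + w) = (-1 − z₀) − w = -7 − w.
f(z) = 1/(-7 − w)^2 = (1/(-7)^2) · (1 − w/(-7))^{−2}.
By the binomial series (1−u)^{−2} = Σ_{n≥0} C(n+1, 1) u^n for |u|<1, with u = w/(-7):
  c_n = C(n+1, 1) / (-7)^(n+2).
  c_0 = 1/(-7)^2 = 1/49.
  c_1 = 2/(-7)^3 = -2/343.
  c_2 = 3/(-7)^4 = 3/2401.
  c_3 = 4/(-7)^5 = -4/16807.
The series is valid for |w/d| < 1, i.e. |z − z₀| < |d|.
Radius of convergence: R = |-1 − z₀| = |-7| = 7 (distance from z₀ to the singularity z = -1).

c_0 = 1/49, c_1 = -2/343, c_2 = 3/2401, c_3 = -4/16807; R = 7.


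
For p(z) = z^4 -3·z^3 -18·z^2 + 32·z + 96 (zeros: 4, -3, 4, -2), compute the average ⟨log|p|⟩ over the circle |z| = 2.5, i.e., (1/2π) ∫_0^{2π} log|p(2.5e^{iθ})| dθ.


Zeros: -3, -2, 4, 4; r = 2.5.
Inside |z| < r: -2. Outside (|z| ≥ r): -3, 4, 4.
p(0) = 96, so log|p(0)| = log(96) = 4.5643.
Apply Jensen: I(r) = log|p(0)| + Σ_k log(r/|z_k|), summed over zeros inside |z| < r.
  log(r/|z_k|) for z_k = -2: log(2.5/2) = 0.2231
  Outside zeros (-3, 4, 4) contribute nothing to the Jensen sum.
Sum over inside zeros: 0.2231.
I(r) = log|p(0)| + (inside sum) = 4.5643 + 0.2231 = 4.7875.
Note: since some zeros are outside |z| ≤ r, the simplified n·log(r) form does NOT apply — only the inside zeros contribute.

I(r) ≈ 4.7875.


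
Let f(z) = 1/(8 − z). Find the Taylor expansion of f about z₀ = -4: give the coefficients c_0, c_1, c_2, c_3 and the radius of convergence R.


Let w = z − z₀, so z = z₀ + w.
Then 8 − z = 8 − (z₀ + w) = (8 − z₀) − w = 12 − w.
f(z) = 1/(12 − w) = (1/(12)) · 1/(1 − w/(12)) = Σ_{n≥0} w^n / (12)^(n+1).
So c_n = 1/(12)^(n+1):
  c_0 = 1/(12)^1 = 1/12.
  c_1 = 1/(12)^2 = 1/144.
  c_2 = 1/(12)^3 = 1/1728.
  c_3 = 1/(12)^4 = 1/20736.
The series is valid for |w/d| < 1, i.e. |z − z₀| < |d|.
Radius of convergence: R = |8 − z₀| = |12| = 12 (distance from z₀ to the singularity z = 8).

c_0 = 1/12, c_1 = 1/144, c_2 = 1/1728, c_3 = 1/20736; R = 12.


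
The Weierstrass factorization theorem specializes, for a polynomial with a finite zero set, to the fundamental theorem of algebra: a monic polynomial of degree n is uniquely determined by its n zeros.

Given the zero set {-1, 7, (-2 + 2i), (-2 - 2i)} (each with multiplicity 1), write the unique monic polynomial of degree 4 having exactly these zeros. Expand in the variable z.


The polynomial is p(z) = ∏_{α ∈ S} (z − α), where S = {-1, 7, (-2 + 2i), (-2 - 2i)}.
Expanding the product yields: p(z) = z^4 -2·z^3 -23·z^2 -76·z -56.
Note conjugate pairs combine to real quadratics: (z − (-2+2i))(z − (-2−2i)) = z² + 4z + 8.
The resulting polynomial has degree 4 and real coefficients as required.

p(z) = z^4 -2·z^3 -23·z^2 -76·z -56.


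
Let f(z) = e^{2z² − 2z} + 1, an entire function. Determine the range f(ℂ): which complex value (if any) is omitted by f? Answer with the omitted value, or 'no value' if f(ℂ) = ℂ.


Little Picard bounds the complement of f(ℂ) to at most one point.
The exponent g(z) = 2z² − 2z is a nonconstant polynomial, hence surjective onto ℂ. So e^{g(z)} takes every value in {e^w : w ∈ ℂ} = ℂ ∖ {0}. Adding 1 shifts the range to ℂ ∖ {1}. f omits exactly 1.

Omitted value: 1.


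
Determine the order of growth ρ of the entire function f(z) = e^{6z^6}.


|e^{6z^6}| = e^{Re(6·z^6) + 0} ≤ e^{6|z|^6 + 0} = e^{6r^6 + 0} on |z| = r, so ρ ≤ 6. Choosing z on |z|=r so that 6·z^6 is real positive (always possible by picking arg z appropriately) gives |f(z)| = e^{6r^6 + 0}, matching the bound. The additive constant 0 does not affect log log M(r) ~ 6·log r. Hence ρ = 6.
Therefore ρ = 6.

Order ρ = 6.


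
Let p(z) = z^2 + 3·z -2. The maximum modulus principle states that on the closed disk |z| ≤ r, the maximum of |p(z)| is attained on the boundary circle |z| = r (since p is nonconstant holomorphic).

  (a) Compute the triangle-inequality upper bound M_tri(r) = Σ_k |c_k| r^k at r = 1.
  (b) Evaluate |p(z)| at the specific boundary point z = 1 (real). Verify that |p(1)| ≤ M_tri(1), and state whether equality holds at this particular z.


Coefficients: c_0 = -2, c_1 = 3, c_2 = 1. Radius r = 1.
Part (a). Triangle bound: M_tri(r) = Σ_k |c_k| r^k
  = |-2|·1^0 + |3|·1^1 + |1|·1^2
  = 2 + 3 + 1 = 6.
This bounds M(r) := max_{|z|=r} |p(z)| from above; equality holds iff all terms c_k z^k can be made to align in phase at a single z on |z|=r.
Part (b). At z = 1 (real, on the circle |z| = r):
  p(1) = (-2)·1^0 + (3)·1^1 + (1)·1^2 = 2.
  |p(1)| = 2.
Check: |p(1)| = 2 ≤ 6 = M_tri(1). ✓ Equality does not hold at z = 1 (the coefficients have mixed signs, so the terms do not all align in phase there).

M_tri(1) = 6; |p(1)| = 2; equality at z=1: no.


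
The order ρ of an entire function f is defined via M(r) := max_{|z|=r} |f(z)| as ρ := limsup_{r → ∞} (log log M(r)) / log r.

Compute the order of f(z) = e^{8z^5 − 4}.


|e^{8z^5 − 4}| = e^{Re(8·z^5) + -4} ≤ e^{8|z|^5 + -4} = e^{8r^5 + -4} on |z| = r, so ρ ≤ 5. Choosing z on |z|=r so that 8·z^5 is real positive (always possible by picking arg z appropriately) gives |f(z)| = e^{8r^5 + -4}, matching the bound. The additive constant -4 does not affect log log M(r) ~ 5·log r. Hence ρ = 5.
Therefore ρ = 5.

Order ρ = 5.


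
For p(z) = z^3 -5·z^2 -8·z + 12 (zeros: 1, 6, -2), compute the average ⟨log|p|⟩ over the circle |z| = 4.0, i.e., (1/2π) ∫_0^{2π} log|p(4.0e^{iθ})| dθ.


Zeros: -2, 1, 6; r = 4.0.
Inside |z| < r: -2, 1. Outside (|z| ≥ r): 6.
p(0) = 12, so log|p(0)| = log(12) = 2.4849.
Apply Jensen: I(r) = log|p(0)| + Σ_k log(r/|z_k|), summed over zeros inside |z| < r.
  log(r/|z_k|) for z_k = 1: log(4.0/1) = 1.3863
  log(r/|z_k|) for z_k = -2: log(4.0/2) = 0.6931
  Outside zeros (6) contribute nothing to the Jensen sum.
Sum over inside zeros: 2.0794.
I(r) = log|p(0)| + (inside sum) = 2.4849 + 2.0794 = 4.5643.
Note: since some zeros are outside |z| ≤ r, the simplified n·log(r) form does NOT apply — only the inside zeros contribute.

I(r) ≈ 4.5643.


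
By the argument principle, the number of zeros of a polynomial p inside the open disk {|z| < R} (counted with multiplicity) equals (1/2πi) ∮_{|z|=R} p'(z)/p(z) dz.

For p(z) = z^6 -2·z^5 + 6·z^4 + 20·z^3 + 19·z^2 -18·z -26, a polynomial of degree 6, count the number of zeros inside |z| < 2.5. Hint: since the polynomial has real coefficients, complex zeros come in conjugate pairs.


The zeros of p are: (-1 + 1i), (-1 - 1i), (2 + 3i), (2 - 3i), 1, -1.
Their magnitudes are: 1.414, 1.414, 3.606, 3.606, 1, 1.
Zeros with |z| < R = 2.5: (-1 + 1i), (-1 - 1i), 1, -1.
Count = 4.
By the argument principle, (1/2πi) ∮_{|z|=R} p'(z)/p(z) dz equals exactly this count.

Number of zeros inside |z| < 2.5: 4.


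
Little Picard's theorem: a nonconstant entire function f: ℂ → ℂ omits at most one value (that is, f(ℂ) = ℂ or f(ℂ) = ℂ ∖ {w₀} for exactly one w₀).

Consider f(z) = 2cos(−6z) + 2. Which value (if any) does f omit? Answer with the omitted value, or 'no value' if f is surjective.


Little Picard bounds the complement of f(ℂ) to at most one point.
cos is entire and surjective onto ℂ: for every w ∈ ℂ, cos(ζ) = w has a solution ζ ∈ ℂ (e.g., via the complex inverse arccos). With ζ = −6z this gives z = ζ/(-6). Then 2·cos(−6z) takes every value in 2·ℂ = ℂ, and adding 2 is a bijection of ℂ. So f is surjective and omits no value. (Note: only on the real line is cos bounded by [−1, 1].)

Omitted value: no value.


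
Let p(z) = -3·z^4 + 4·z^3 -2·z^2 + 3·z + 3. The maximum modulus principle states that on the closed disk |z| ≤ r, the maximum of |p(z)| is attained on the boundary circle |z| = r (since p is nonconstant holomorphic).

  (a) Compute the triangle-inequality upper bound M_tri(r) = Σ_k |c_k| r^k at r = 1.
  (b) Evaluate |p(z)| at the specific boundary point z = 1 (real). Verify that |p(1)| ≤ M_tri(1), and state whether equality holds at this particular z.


Coefficients: c_0 = 3, c_1 = 3, c_2 = -2, c_3 = 4, c_4 = -3. Radius r = 1.
Part (a). Triangle bound: M_tri(r) = Σ_k |c_k| r^k
  = |3|·1^0 + |3|·1^1 + |-2|·1^2 + |4|·1^3 + |-3|·1^4
  = 3 + 3 + 2 + 4 + 3 = 15.
This bounds M(r) := max_{|z|=r} |p(z)| from above; equality holds iff all terms c_k z^k can be made to align in phase at a single z on |z|=r.
Part (b). At z = 1 (real, on the circle |z| = r):
  p(1) = (3)·1^0 + (3)·1^1 + (-2)·1^2 + (4)·1^3 + (-3)·1^4 = 5.
  |p(1)| = 5.
Check: |p(1)| = 5 ≤ 15 = M_tri(1). ✓ Equality does not hold at z = 1 (the coefficients have mixed signs, so the terms do not all align in phase there).

M_tri(1) = 15; |p(1)| = 5; equality at z=1: no.


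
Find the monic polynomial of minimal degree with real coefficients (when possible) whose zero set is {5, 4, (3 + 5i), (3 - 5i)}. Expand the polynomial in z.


The polynomial is p(z) = ∏_{α ∈ S} (z − α), where S = {5, 4, (3 + 5i), (3 - 5i)}.
Expanding the product yields: p(z) = z^4 -15·z^3 + 108·z^2 -426·z + 680.
Note conjugate pairs combine to real quadratics: (z − (3+5i))(z − (3−5i)) = z² − 6z + 34.
The resulting polynomial has degree 4 and real coefficients as required.

p(z) = z^4 -15·z^3 + 108·z^2 -426·z + 680.


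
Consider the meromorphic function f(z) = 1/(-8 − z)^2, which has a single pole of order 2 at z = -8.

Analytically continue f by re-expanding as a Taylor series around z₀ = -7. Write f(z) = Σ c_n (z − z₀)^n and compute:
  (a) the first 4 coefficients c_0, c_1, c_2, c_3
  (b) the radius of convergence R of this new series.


Let w = z − z₀, so z = z₀ + w.
Then -8 − z = -8 − (z₀ + w) = (-8 − z₀) − w = -1 − w.
f(z) = 1/(-1 − w)^2 = (1/(-1)^2) · (1 − w/(-1))^{−2}.
By the binomial series (1−u)^{−2} = Σ_{n≥0} C(n+1, 1) u^n for |u|<1, with u = w/(-1):
  c_n = C(n+1, 1) / (-1)^(n+2).
  c_0 = 1/(-1)^2 = 1.
  c_1 = 2/(-1)^3 = -2.
  c_2 = 3/(-1)^4 = 3.
  c_3 = 4/(-1)^5 = -4.
The series is valid for |w/d| < 1, i.e. |z − z₀| < |d|.
Radius of convergence: R = |-8 − z₀| = |-1| = 1 (distance from z₀ to the singularity z = -8).

c_0 = 1, c_1 = -2, c_2 = 3, c_3 = -4; R = 1.


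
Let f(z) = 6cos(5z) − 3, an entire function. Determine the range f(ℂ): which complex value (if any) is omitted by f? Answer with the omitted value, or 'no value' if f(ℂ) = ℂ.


Little Picard bounds the complement of f(ℂ) to at most one point.
cos is entire and surjective onto ℂ: for every w ∈ ℂ, cos(ζ) = w has a solution ζ ∈ ℂ (e.g., via the complex inverse arccos). With ζ = 5z this gives z = ζ/(5). Then 6·cos(5z) takes every value in 6·ℂ = ℂ, and adding -3 is a bijection of ℂ. So f is surjective and omits no value. (Note: only on the real line is cos bounded by [−1, 1].)

Omitted value: no value.
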